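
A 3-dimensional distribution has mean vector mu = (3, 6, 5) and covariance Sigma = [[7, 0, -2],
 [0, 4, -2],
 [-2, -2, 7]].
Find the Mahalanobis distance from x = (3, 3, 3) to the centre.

Step 1 — centre the observation: (x - mu) = (0, -3, -2).

Step 2 — invert Sigma (cofactor / det for 3×3, or solve directly):
  Sigma^{-1} = [[0.1579, 0.0263, 0.0526],
 [0.0263, 0.2961, 0.0921],
 [0.0526, 0.0921, 0.1842]].

Step 3 — form the quadratic (x - mu)^T · Sigma^{-1} · (x - mu):
  Sigma^{-1} · (x - mu) = (-0.1842, -1.0724, -0.6447).
  (x - mu)^T · [Sigma^{-1} · (x - mu)] = (0)·(-0.1842) + (-3)·(-1.0724) + (-2)·(-0.6447) = 4.5066.

Step 4 — take square root: d = √(4.5066) ≈ 2.1229.

d(x, mu) = √(4.5066) ≈ 2.1229


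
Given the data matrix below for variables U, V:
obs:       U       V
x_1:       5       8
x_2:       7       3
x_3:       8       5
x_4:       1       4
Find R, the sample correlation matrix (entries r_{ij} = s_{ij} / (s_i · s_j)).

Step 1 — column means:
  mean(U) = (5 + 7 + 8 + 1) / 4 = 21/4 = 5.25
  mean(V) = (8 + 3 + 5 + 4) / 4 = 20/4 = 5

Step 2 — sample variances and covariances s[i,j] = (1/(n-1)) · Σ_k (x_{k,i} - mean_i) · (x_{k,j} - mean_j), with n-1 = 3:
  s[U,U] = ((-0.25)·(-0.25) + (1.75)·(1.75) + (2.75)·(2.75) + (-4.25)·(-4.25)) / 3 = 28.75/3 = 9.5833
  s[U,V] = ((-0.25)·(3) + (1.75)·(-2) + (2.75)·(0) + (-4.25)·(-1)) / 3 = 0/3 = 0
  s[V,V] = ((3)·(3) + (-2)·(-2) + (0)·(0) + (-1)·(-1)) / 3 = 14/3 = 4.6667
  Sample standard deviations s_i = √(s[i,i]):
  s(U) = √(9.5833) = 3.0957
  s(V) = √(4.6667) = 2.1602

Step 3 — r_{ij} = s_{ij} / (s_i · s_j):
  r[U,U] = 1 (diagonal).
  r[U,V] = 0 / (3.0957 · 2.1602) = 0 / 6.6875 = 0
  r[V,V] = 1 (diagonal).

R is symmetric with unit diagonal. Assembling:

R = [[1, 0],
 [0, 1]]


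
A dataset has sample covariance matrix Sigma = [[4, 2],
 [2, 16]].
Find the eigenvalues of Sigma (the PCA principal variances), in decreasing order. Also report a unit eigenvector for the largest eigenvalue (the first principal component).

Step 1 — characteristic polynomial of 2×2 Sigma:
  det(Sigma - λI) = λ² - trace · λ + det = 0.
  trace = 4 + 16 = 20, det = 4·16 - (2)² = 60.
Step 2 — discriminant:
  Δ = trace² - 4·det = 400 - 240 = 160.
Step 3 — eigenvalues:
  λ = (trace ± √Δ)/2 = (20 ± 12.6491)/2,
  λ_1 = 16.3246,  λ_2 = 3.6754.

Step 4 — unit eigenvector for λ_1: solve (Sigma - λ_1 I)v = 0. First row:
  (4 - 16.3246)·v_x + (2)·v_y = 0, i.e. (-12.3246)·v_x + (2)·v_y = 0,
  so v ∝ (b, λ_1 - a) = (2, 12.3246) = u.
  ||u|| = √((2)² + (12.3246)²) = √(155.8947) ≈ 12.4858,
  v_1 = u/||u|| ≈ (0.1602, 0.9871) (||v_1|| = 1).

λ_1 = 16.3246,  λ_2 = 3.6754;  v_1 ≈ (0.1602, 0.9871)


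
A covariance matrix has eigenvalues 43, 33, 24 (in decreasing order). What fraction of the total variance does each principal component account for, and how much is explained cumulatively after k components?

Step 1 — total variance = trace(Sigma) = Σ λ_i = 43 + 33 + 24 = 100.

Step 2 — fraction explained by component i = λ_i / Σ λ:
  PC1: 43/100 = 0.43
  PC2: 33/100 = 0.33
  PC3: 24/100 = 0.24

Step 3 — cumulative fraction after k components = (λ_1 + ... + λ_k) / Σ λ:
  k = 1: 43/100 = 0.43
  k = 2: (43 + 33)/100 = 76/100 = 0.76
  k = 3: (43 + 33 + 24)/100 = 100/100 = 1

Summary (fraction, with percent):

explained: PC1 0.43 (43%), PC2 0.33 (33%), PC3 0.24 (24%);  cumulative: 0.43, 0.76, 1


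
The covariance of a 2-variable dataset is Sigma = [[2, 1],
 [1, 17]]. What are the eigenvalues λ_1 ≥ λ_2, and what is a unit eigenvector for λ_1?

Step 1 — characteristic polynomial of 2×2 Sigma:
  det(Sigma - λI) = λ² - trace · λ + det = 0.
  trace = 2 + 17 = 19, det = 2·17 - (1)² = 33.
Step 2 — discriminant:
  Δ = trace² - 4·det = 361 - 132 = 229.
Step 3 — eigenvalues:
  λ = (trace ± √Δ)/2 = (19 ± 15.1327)/2,
  λ_1 = 17.0664,  λ_2 = 1.9336.

Step 4 — unit eigenvector for λ_1: solve (Sigma - λ_1 I)v = 0. First row:
  (2 - 17.0664)·v_x + (1)·v_y = 0, i.e. (-15.0664)·v_x + (1)·v_y = 0,
  so v ∝ (b, λ_1 - a) = (1, 15.0664) = u.
  ||u|| = √((1)² + (15.0664)²) = √(227.9956) ≈ 15.0995,
  v_1 = u/||u|| ≈ (0.0662, 0.9978) (||v_1|| = 1).

λ_1 = 17.0664,  λ_2 = 1.9336;  v_1 ≈ (0.0662, 0.9978)


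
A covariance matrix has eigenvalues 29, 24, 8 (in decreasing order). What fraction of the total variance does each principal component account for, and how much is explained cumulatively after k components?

Step 1 — total variance = trace(Sigma) = Σ λ_i = 29 + 24 + 8 = 61.

Step 2 — fraction explained by component i = λ_i / Σ λ:
  PC1: 29/61 = 0.4754
  PC2: 24/61 = 0.3934
  PC3: 8/61 = 0.1311

Step 3 — cumulative fraction after k components = (λ_1 + ... + λ_k) / Σ λ:
  k = 1: 29/61 = 0.4754
  k = 2: (29 + 24)/61 = 53/61 = 0.8689
  k = 3: (29 + 24 + 8)/61 = 61/61 = 1

Summary (fraction, with percent):

explained: PC1 0.4754 (47.54%), PC2 0.3934 (39.34%), PC3 0.1311 (13.11%);  cumulative: 0.4754, 0.8689, 1


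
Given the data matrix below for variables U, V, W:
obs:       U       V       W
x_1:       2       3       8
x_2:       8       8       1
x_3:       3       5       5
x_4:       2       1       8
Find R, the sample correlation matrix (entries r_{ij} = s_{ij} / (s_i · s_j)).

Step 1 — column means:
  mean(U) = (2 + 8 + 3 + 2) / 4 = 15/4 = 3.75
  mean(V) = (3 + 8 + 5 + 1) / 4 = 17/4 = 4.25
  mean(W) = (8 + 1 + 5 + 8) / 4 = 22/4 = 5.5

Step 2 — sample variances and covariances s[i,j] = (1/(n-1)) · Σ_k (x_{k,i} - mean_i) · (x_{k,j} - mean_j), with n-1 = 3:
  s[U,U] = ((-1.75)·(-1.75) + (4.25)·(4.25) + (-0.75)·(-0.75) + (-1.75)·(-1.75)) / 3 = 24.75/3 = 8.25
  s[U,V] = ((-1.75)·(-1.25) + (4.25)·(3.75) + (-0.75)·(0.75) + (-1.75)·(-3.25)) / 3 = 23.25/3 = 7.75
  s[U,W] = ((-1.75)·(2.5) + (4.25)·(-4.5) + (-0.75)·(-0.5) + (-1.75)·(2.5)) / 3 = -27.5/3 = -9.1667
  s[V,V] = ((-1.25)·(-1.25) + (3.75)·(3.75) + (0.75)·(0.75) + (-3.25)·(-3.25)) / 3 = 26.75/3 = 8.9167
  s[V,W] = ((-1.25)·(2.5) + (3.75)·(-4.5) + (0.75)·(-0.5) + (-3.25)·(2.5)) / 3 = -28.5/3 = -9.5
  s[W,W] = ((2.5)·(2.5) + (-4.5)·(-4.5) + (-0.5)·(-0.5) + (2.5)·(2.5)) / 3 = 33/3 = 11
  Sample standard deviations s_i = √(s[i,i]):
  s(U) = √(8.25) = 2.8723
  s(V) = √(8.9167) = 2.9861
  s(W) = √(11) = 3.3166

Step 3 — r_{ij} = s_{ij} / (s_i · s_j):
  r[U,U] = 1 (diagonal).
  r[U,V] = 7.75 / (2.8723 · 2.9861) = 7.75 / 8.5769 = 0.9036
  r[U,W] = -9.1667 / (2.8723 · 3.3166) = -9.1667 / 9.5263 = -0.9623
  r[V,V] = 1 (diagonal).
  r[V,W] = -9.5 / (2.9861 · 3.3166) = -9.5 / 9.9037 = -0.9592
  r[W,W] = 1 (diagonal).

R is symmetric with unit diagonal. Assembling:

R = [[1, 0.9036, -0.9623],
 [0.9036, 1, -0.9592],
 [-0.9623, -0.9592, 1]]


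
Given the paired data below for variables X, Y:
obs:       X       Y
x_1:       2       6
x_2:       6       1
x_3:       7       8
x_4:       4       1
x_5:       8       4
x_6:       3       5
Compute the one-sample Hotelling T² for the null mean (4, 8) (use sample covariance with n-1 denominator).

Step 1 — sample mean vector:
  mean(X) = (2 + 6 + 7 + 4 + 8 + 3) / 6 = 30/6 = 5
  mean(Y) = (6 + 1 + 8 + 1 + 4 + 5) / 6 = 25/6 = 4.1667
  x̄ = (5, 4.1667),  deviation x̄ - mu_0 = (5, 4.1667) - (4, 8) = (1, -3.8333).

Step 2 — sample covariance matrix, S[i,j] = (1/(n-1)) · Σ_k (x_{k,i} - mean_i) · (x_{k,j} - mean_j), divisor n-1 = 5:
  S[X,X] = ((-3)·(-3) + (1)·(1) + (2)·(2) + (-1)·(-1) + (3)·(3) + (-2)·(-2)) / 5 = 28/5 = 5.6
  S[X,Y] = ((-3)·(1.8333) + (1)·(-3.1667) + (2)·(3.8333) + (-1)·(-3.1667) + (3)·(-0.1667) + (-2)·(0.8333)) / 5 = 0/5 = 0
  S[Y,Y] = ((1.8333)·(1.8333) + (-3.1667)·(-3.1667) + (3.8333)·(3.8333) + (-3.1667)·(-3.1667) + (-0.1667)·(-0.1667) + (0.8333)·(0.8333)) / 5 = 38.8333/5 = 7.7667
  S = [[5.6, 0],
 [0, 7.7667]].

Step 3 — invert S. det(S) = 5.6·7.7667 - (0)² = 43.4933.
  S^{-1} = (1/det) · [[d, -b], [-b, a]] = [[0.1786, 0],
 [0, 0.1288]].

Step 4 — quadratic form (x̄ - mu_0)^T · S^{-1} · (x̄ - mu_0):
  S^{-1} · (x̄ - mu_0) = (0.1786, -0.4936),
  (x̄ - mu_0)^T · [...] = (1)·(0.1786) + (-3.8333)·(-0.4936) = 2.0706.

Step 5 — scale by n: T² = 6 · 2.0706 = 12.4234.

T² ≈ 12.4234


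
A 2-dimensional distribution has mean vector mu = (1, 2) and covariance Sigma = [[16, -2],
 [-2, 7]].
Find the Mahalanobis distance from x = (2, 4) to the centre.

Step 1 — centre the observation: (x - mu) = (1, 2).

Step 2 — invert Sigma. det(Sigma) = 16·7 - (-2)² = 108.
  Sigma^{-1} = (1/det) · [[d, -b], [-b, a]] = [[0.0648, 0.0185],
 [0.0185, 0.1481]].

Step 3 — form the quadratic (x - mu)^T · Sigma^{-1} · (x - mu):
  Sigma^{-1} · (x - mu) = (0.1019, 0.3148).
  (x - mu)^T · [Sigma^{-1} · (x - mu)] = (1)·(0.1019) + (2)·(0.3148) = 0.7315.

Step 4 — take square root: d = √(0.7315) ≈ 0.8553.

d(x, mu) = √(0.7315) ≈ 0.8553


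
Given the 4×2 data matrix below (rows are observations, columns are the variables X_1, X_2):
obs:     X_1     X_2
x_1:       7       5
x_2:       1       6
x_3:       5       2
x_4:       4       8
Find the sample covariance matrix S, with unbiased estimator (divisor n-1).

Step 1 — column means:
  mean(X_1) = (7 + 1 + 5 + 4) / 4 = 17/4 = 4.25
  mean(X_2) = (5 + 6 + 2 + 8) / 4 = 21/4 = 5.25

Step 2 — sample covariance S[i,j] = (1/(n-1)) · Σ_k (x_{k,i} - mean_i) · (x_{k,j} - mean_j), with n-1 = 3.
  S[X_1,X_1] = ((2.75)·(2.75) + (-3.25)·(-3.25) + (0.75)·(0.75) + (-0.25)·(-0.25)) / 3 = 18.75/3 = 6.25
  S[X_1,X_2] = ((2.75)·(-0.25) + (-3.25)·(0.75) + (0.75)·(-3.25) + (-0.25)·(2.75)) / 3 = -6.25/3 = -2.0833
  S[X_2,X_2] = ((-0.25)·(-0.25) + (0.75)·(0.75) + (-3.25)·(-3.25) + (2.75)·(2.75)) / 3 = 18.75/3 = 6.25

S is symmetric (S[j,i] = S[i,j]). Assembling:

S = [[6.25, -2.0833],
 [-2.0833, 6.25]]


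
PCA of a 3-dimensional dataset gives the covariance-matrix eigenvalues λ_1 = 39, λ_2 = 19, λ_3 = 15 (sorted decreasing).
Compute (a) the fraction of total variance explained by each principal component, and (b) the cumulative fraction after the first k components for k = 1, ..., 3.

Step 1 — total variance = trace(Sigma) = Σ λ_i = 39 + 19 + 15 = 73.

Step 2 — fraction explained by component i = λ_i / Σ λ:
  PC1: 39/73 = 0.5342
  PC2: 19/73 = 0.2603
  PC3: 15/73 = 0.2055

Step 3 — cumulative fraction after k components = (λ_1 + ... + λ_k) / Σ λ:
  k = 1: 39/73 = 0.5342
  k = 2: (39 + 19)/73 = 58/73 = 0.7945
  k = 3: (39 + 19 + 15)/73 = 73/73 = 1

Summary (fraction, with percent):

explained: PC1 0.5342 (53.42%), PC2 0.2603 (26.03%), PC3 0.2055 (20.55%);  cumulative: 0.5342, 0.7945, 1


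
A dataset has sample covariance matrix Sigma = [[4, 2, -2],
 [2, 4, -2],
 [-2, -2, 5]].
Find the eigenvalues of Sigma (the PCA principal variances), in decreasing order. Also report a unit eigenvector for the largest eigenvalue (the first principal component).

Step 1 — characteristic polynomial p(λ) = det(λI - Sigma) = λ³ - tr·λ² + c_1·λ - det, where tr = trace, c_1 = sum of the principal 2×2 minors, det = det(Sigma):
  tr = 4 + 4 + 5 = 13,
  c_1 = (4·4 - (2)²) + (4·5 - (-2)²) + (4·5 - (-2)²) = 12 + 16 + 16 = 44,
  det = 4·(4·5 - (-2)²) - (2)·((2)·5 - (-2)·(-2)) + (-2)·((2)·(-2) - 4·(-2)) = 4·(16) - (2)·(6) + (-2)·(4) = 44.
  So p(λ) = λ³ - 13λ² + 44λ - 44.
Step 2 — look for an integer root (rational root theorem: any rational root is an integer divisor of 44). Testing λ = 2:
  p(2) = 8 - 52 + 88 - 44 = 0  ✓
  Dividing out (λ - 2): p(λ) = (λ - 2)(λ² - 11λ + 22).
Step 3 — remaining eigenvalues from the quadratic λ² - 11λ + 22 = 0:
  Δ = 11² - 4·22 = 121 - 88 = 33,  λ = (11 ± √33)/2 = (11 ± 5.7446)/2 ≈ 8.3723 or 2.6277.
  Sorted: λ_1 = 8.3723,  λ_2 = 2.6277,  λ_3 = 2  (check: sum = 13 = tr ✓).

Step 4 — unit eigenvector for λ_1 ≈ 8.3723: v spans the null space of (Sigma - λ_1 I), whose rows are
  r_1 = (-4.3723, 2, -2),  r_2 = (2, -4.3723, -2),  r_3 = (-2, -2, -3.3723).
  v is orthogonal to every row, so take v ∝ r_1 × r_2 = ((2)·(-2) - (-2)·(-4.3723), (-2)·(2) - (-4.3723)·(-2), (-4.3723)·(-4.3723) - (2)·(2)) ≈ (-12.7446, -12.7446, 15.1168).
  Rescale (multiply by -1 so the first nonzero entry is positive): u = (12.7446, 12.7446, -15.1168).
  ||u|| = √((12.7446)² + (12.7446)² + (-15.1168)²) = √(553.3667) ≈ 23.5237,  v_1 = u/||u|| ≈ (0.5418, 0.5418, -0.6426) (||v_1|| = 1).

λ_1 = 8.3723,  λ_2 = 2.6277,  λ_3 = 2;  v_1 ≈ (0.5418, 0.5418, -0.6426)


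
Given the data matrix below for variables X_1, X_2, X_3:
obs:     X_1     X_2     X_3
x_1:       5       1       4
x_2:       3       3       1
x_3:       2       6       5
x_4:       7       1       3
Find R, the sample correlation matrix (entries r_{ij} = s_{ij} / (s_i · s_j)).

Step 1 — column means:
  mean(X_1) = (5 + 3 + 2 + 7) / 4 = 17/4 = 4.25
  mean(X_2) = (1 + 3 + 6 + 1) / 4 = 11/4 = 2.75
  mean(X_3) = (4 + 1 + 5 + 3) / 4 = 13/4 = 3.25

Step 2 — sample variances and covariances s[i,j] = (1/(n-1)) · Σ_k (x_{k,i} - mean_i) · (x_{k,j} - mean_j), with n-1 = 3:
  s[X_1,X_1] = ((0.75)·(0.75) + (-1.25)·(-1.25) + (-2.25)·(-2.25) + (2.75)·(2.75)) / 3 = 14.75/3 = 4.9167
  s[X_1,X_2] = ((0.75)·(-1.75) + (-1.25)·(0.25) + (-2.25)·(3.25) + (2.75)·(-1.75)) / 3 = -13.75/3 = -4.5833
  s[X_1,X_3] = ((0.75)·(0.75) + (-1.25)·(-2.25) + (-2.25)·(1.75) + (2.75)·(-0.25)) / 3 = -1.25/3 = -0.4167
  s[X_2,X_2] = ((-1.75)·(-1.75) + (0.25)·(0.25) + (3.25)·(3.25) + (-1.75)·(-1.75)) / 3 = 16.75/3 = 5.5833
  s[X_2,X_3] = ((-1.75)·(0.75) + (0.25)·(-2.25) + (3.25)·(1.75) + (-1.75)·(-0.25)) / 3 = 4.25/3 = 1.4167
  s[X_3,X_3] = ((0.75)·(0.75) + (-2.25)·(-2.25) + (1.75)·(1.75) + (-0.25)·(-0.25)) / 3 = 8.75/3 = 2.9167
  Sample standard deviations s_i = √(s[i,i]):
  s(X_1) = √(4.9167) = 2.2174
  s(X_2) = √(5.5833) = 2.3629
  s(X_3) = √(2.9167) = 1.7078

Step 3 — r_{ij} = s_{ij} / (s_i · s_j):
  r[X_1,X_1] = 1 (diagonal).
  r[X_1,X_2] = -4.5833 / (2.2174 · 2.3629) = -4.5833 / 5.2394 = -0.8748
  r[X_1,X_3] = -0.4167 / (2.2174 · 1.7078) = -0.4167 / 3.7869 = -0.11
  r[X_2,X_2] = 1 (diagonal).
  r[X_2,X_3] = 1.4167 / (2.3629 · 1.7078) = 1.4167 / 4.0354 = 0.3511
  r[X_3,X_3] = 1 (diagonal).

R is symmetric with unit diagonal. Assembling:

R = [[1, -0.8748, -0.11],
 [-0.8748, 1, 0.3511],
 [-0.11, 0.3511, 1]]


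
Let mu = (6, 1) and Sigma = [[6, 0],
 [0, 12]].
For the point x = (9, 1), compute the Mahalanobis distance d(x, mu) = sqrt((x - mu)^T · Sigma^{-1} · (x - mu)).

Step 1 — centre the observation: (x - mu) = (3, 0).

Step 2 — invert Sigma. det(Sigma) = 6·12 - (0)² = 72.
  Sigma^{-1} = (1/det) · [[d, -b], [-b, a]] = [[0.1667, 0],
 [0, 0.0833]].

Step 3 — form the quadratic (x - mu)^T · Sigma^{-1} · (x - mu):
  Sigma^{-1} · (x - mu) = (0.5, 0).
  (x - mu)^T · [Sigma^{-1} · (x - mu)] = (3)·(0.5) + (0)·(0) = 1.5.

Step 4 — take square root: d = √(1.5) ≈ 1.2247.

d(x, mu) = √(1.5) ≈ 1.2247


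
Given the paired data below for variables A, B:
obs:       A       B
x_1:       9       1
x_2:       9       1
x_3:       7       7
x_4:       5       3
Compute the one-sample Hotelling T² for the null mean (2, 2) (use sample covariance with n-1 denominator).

Step 1 — sample mean vector:
  mean(A) = (9 + 9 + 7 + 5) / 4 = 30/4 = 7.5
  mean(B) = (1 + 1 + 7 + 3) / 4 = 12/4 = 3
  x̄ = (7.5, 3),  deviation x̄ - mu_0 = (7.5, 3) - (2, 2) = (5.5, 1).

Step 2 — sample covariance matrix, S[i,j] = (1/(n-1)) · Σ_k (x_{k,i} - mean_i) · (x_{k,j} - mean_j), divisor n-1 = 3:
  S[A,A] = ((1.5)·(1.5) + (1.5)·(1.5) + (-0.5)·(-0.5) + (-2.5)·(-2.5)) / 3 = 11/3 = 3.6667
  S[A,B] = ((1.5)·(-2) + (1.5)·(-2) + (-0.5)·(4) + (-2.5)·(0)) / 3 = -8/3 = -2.6667
  S[B,B] = ((-2)·(-2) + (-2)·(-2) + (4)·(4) + (0)·(0)) / 3 = 24/3 = 8
  S = [[3.6667, -2.6667],
 [-2.6667, 8]].

Step 3 — invert S. det(S) = 3.6667·8 - (-2.6667)² = 22.2222.
  S^{-1} = (1/det) · [[d, -b], [-b, a]] = [[0.36, 0.12],
 [0.12, 0.165]].

Step 4 — quadratic form (x̄ - mu_0)^T · S^{-1} · (x̄ - mu_0):
  S^{-1} · (x̄ - mu_0) = (2.1, 0.825),
  (x̄ - mu_0)^T · [...] = (5.5)·(2.1) + (1)·(0.825) = 12.375.

Step 5 — scale by n: T² = 4 · 12.375 = 49.5.

T² ≈ 49.5


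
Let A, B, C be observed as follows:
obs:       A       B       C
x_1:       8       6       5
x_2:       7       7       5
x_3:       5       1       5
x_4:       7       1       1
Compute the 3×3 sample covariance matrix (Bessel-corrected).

Step 1 — column means:
  mean(A) = (8 + 7 + 5 + 7) / 4 = 27/4 = 6.75
  mean(B) = (6 + 7 + 1 + 1) / 4 = 15/4 = 3.75
  mean(C) = (5 + 5 + 5 + 1) / 4 = 16/4 = 4

Step 2 — sample covariance S[i,j] = (1/(n-1)) · Σ_k (x_{k,i} - mean_i) · (x_{k,j} - mean_j), with n-1 = 3.
  S[A,A] = ((1.25)·(1.25) + (0.25)·(0.25) + (-1.75)·(-1.75) + (0.25)·(0.25)) / 3 = 4.75/3 = 1.5833
  S[A,B] = ((1.25)·(2.25) + (0.25)·(3.25) + (-1.75)·(-2.75) + (0.25)·(-2.75)) / 3 = 7.75/3 = 2.5833
  S[A,C] = ((1.25)·(1) + (0.25)·(1) + (-1.75)·(1) + (0.25)·(-3)) / 3 = -1/3 = -0.3333
  S[B,B] = ((2.25)·(2.25) + (3.25)·(3.25) + (-2.75)·(-2.75) + (-2.75)·(-2.75)) / 3 = 30.75/3 = 10.25
  S[B,C] = ((2.25)·(1) + (3.25)·(1) + (-2.75)·(1) + (-2.75)·(-3)) / 3 = 11/3 = 3.6667
  S[C,C] = ((1)·(1) + (1)·(1) + (1)·(1) + (-3)·(-3)) / 3 = 12/3 = 4

S is symmetric (S[j,i] = S[i,j]). Assembling:

S = [[1.5833, 2.5833, -0.3333],
 [2.5833, 10.25, 3.6667],
 [-0.3333, 3.6667, 4]]


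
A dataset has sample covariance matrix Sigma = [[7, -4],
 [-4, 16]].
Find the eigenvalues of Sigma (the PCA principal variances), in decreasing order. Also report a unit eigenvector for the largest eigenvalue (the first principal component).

Step 1 — characteristic polynomial of 2×2 Sigma:
  det(Sigma - λI) = λ² - trace · λ + det = 0.
  trace = 7 + 16 = 23, det = 7·16 - (-4)² = 96.
Step 2 — discriminant:
  Δ = trace² - 4·det = 529 - 384 = 145.
Step 3 — eigenvalues:
  λ = (trace ± √Δ)/2 = (23 ± 12.0416)/2,
  λ_1 = 17.5208,  λ_2 = 5.4792.

Step 4 — unit eigenvector for λ_1: solve (Sigma - λ_1 I)v = 0. First row:
  (7 - 17.5208)·v_x + (-4)·v_y = 0, i.e. (-10.5208)·v_x + (-4)·v_y = 0,
  so v ∝ (b, λ_1 - a) = (-4, 10.5208); multiply by -1 so the first entry is positive: u = (4, -10.5208).
  ||u|| = √((4)² + (-10.5208)²) = √(126.6872) ≈ 11.2555,
  v_1 = u/||u|| ≈ (0.3554, -0.9347) (||v_1|| = 1).

λ_1 = 17.5208,  λ_2 = 5.4792;  v_1 ≈ (0.3554, -0.9347)


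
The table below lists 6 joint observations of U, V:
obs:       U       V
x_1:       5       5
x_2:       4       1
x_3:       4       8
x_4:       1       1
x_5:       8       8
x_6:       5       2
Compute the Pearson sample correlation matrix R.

Step 1 — column means:
  mean(U) = (5 + 4 + 4 + 1 + 8 + 5) / 6 = 27/6 = 4.5
  mean(V) = (5 + 1 + 8 + 1 + 8 + 2) / 6 = 25/6 = 4.1667

Step 2 — sample variances and covariances s[i,j] = (1/(n-1)) · Σ_k (x_{k,i} - mean_i) · (x_{k,j} - mean_j), with n-1 = 5:
  s[U,U] = ((0.5)·(0.5) + (-0.5)·(-0.5) + (-0.5)·(-0.5) + (-3.5)·(-3.5) + (3.5)·(3.5) + (0.5)·(0.5)) / 5 = 25.5/5 = 5.1
  s[U,V] = ((0.5)·(0.8333) + (-0.5)·(-3.1667) + (-0.5)·(3.8333) + (-3.5)·(-3.1667) + (3.5)·(3.8333) + (0.5)·(-2.1667)) / 5 = 23.5/5 = 4.7
  s[V,V] = ((0.8333)·(0.8333) + (-3.1667)·(-3.1667) + (3.8333)·(3.8333) + (-3.1667)·(-3.1667) + (3.8333)·(3.8333) + (-2.1667)·(-2.1667)) / 5 = 54.8333/5 = 10.9667
  Sample standard deviations s_i = √(s[i,i]):
  s(U) = √(5.1) = 2.2583
  s(V) = √(10.9667) = 3.3116

Step 3 — r_{ij} = s_{ij} / (s_i · s_j):
  r[U,U] = 1 (diagonal).
  r[U,V] = 4.7 / (2.2583 · 3.3116) = 4.7 / 7.4786 = 0.6285
  r[V,V] = 1 (diagonal).

R is symmetric with unit diagonal. Assembling:

R = [[1, 0.6285],
 [0.6285, 1]]


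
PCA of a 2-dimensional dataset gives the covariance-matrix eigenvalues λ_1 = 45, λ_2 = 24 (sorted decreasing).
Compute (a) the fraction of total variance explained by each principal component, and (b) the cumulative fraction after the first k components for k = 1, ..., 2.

Step 1 — total variance = trace(Sigma) = Σ λ_i = 45 + 24 = 69.

Step 2 — fraction explained by component i = λ_i / Σ λ:
  PC1: 45/69 = 0.6522
  PC2: 24/69 = 0.3478

Step 3 — cumulative fraction after k components = (λ_1 + ... + λ_k) / Σ λ:
  k = 1: 45/69 = 0.6522
  k = 2: (45 + 24)/69 = 69/69 = 1

Summary (fraction, with percent):

explained: PC1 0.6522 (65.22%), PC2 0.3478 (34.78%);  cumulative: 0.6522, 1


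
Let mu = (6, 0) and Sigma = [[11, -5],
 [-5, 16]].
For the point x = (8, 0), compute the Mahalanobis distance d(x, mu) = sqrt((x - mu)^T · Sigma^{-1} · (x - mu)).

Step 1 — centre the observation: (x - mu) = (2, 0).

Step 2 — invert Sigma. det(Sigma) = 11·16 - (-5)² = 151.
  Sigma^{-1} = (1/det) · [[d, -b], [-b, a]] = [[0.106, 0.0331],
 [0.0331, 0.0728]].

Step 3 — form the quadratic (x - mu)^T · Sigma^{-1} · (x - mu):
  Sigma^{-1} · (x - mu) = (0.2119, 0.0662).
  (x - mu)^T · [Sigma^{-1} · (x - mu)] = (2)·(0.2119) + (0)·(0.0662) = 0.4238.

Step 4 — take square root: d = √(0.4238) ≈ 0.651.

d(x, mu) = √(0.4238) ≈ 0.651


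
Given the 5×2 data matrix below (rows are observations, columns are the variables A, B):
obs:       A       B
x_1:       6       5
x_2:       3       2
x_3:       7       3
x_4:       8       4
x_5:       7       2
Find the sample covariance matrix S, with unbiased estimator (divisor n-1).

Step 1 — column means:
  mean(A) = (6 + 3 + 7 + 8 + 7) / 5 = 31/5 = 6.2
  mean(B) = (5 + 2 + 3 + 4 + 2) / 5 = 16/5 = 3.2

Step 2 — sample covariance S[i,j] = (1/(n-1)) · Σ_k (x_{k,i} - mean_i) · (x_{k,j} - mean_j), with n-1 = 4.
  S[A,A] = ((-0.2)·(-0.2) + (-3.2)·(-3.2) + (0.8)·(0.8) + (1.8)·(1.8) + (0.8)·(0.8)) / 4 = 14.8/4 = 3.7
  S[A,B] = ((-0.2)·(1.8) + (-3.2)·(-1.2) + (0.8)·(-0.2) + (1.8)·(0.8) + (0.8)·(-1.2)) / 4 = 3.8/4 = 0.95
  S[B,B] = ((1.8)·(1.8) + (-1.2)·(-1.2) + (-0.2)·(-0.2) + (0.8)·(0.8) + (-1.2)·(-1.2)) / 4 = 6.8/4 = 1.7

S is symmetric (S[j,i] = S[i,j]). Assembling:

S = [[3.7, 0.95],
 [0.95, 1.7]]


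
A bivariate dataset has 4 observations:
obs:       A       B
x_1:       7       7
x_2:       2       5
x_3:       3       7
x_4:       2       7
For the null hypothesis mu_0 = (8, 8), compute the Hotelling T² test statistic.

Step 1 — sample mean vector:
  mean(A) = (7 + 2 + 3 + 2) / 4 = 14/4 = 3.5
  mean(B) = (7 + 5 + 7 + 7) / 4 = 26/4 = 6.5
  x̄ = (3.5, 6.5),  deviation x̄ - mu_0 = (3.5, 6.5) - (8, 8) = (-4.5, -1.5).

Step 2 — sample covariance matrix, S[i,j] = (1/(n-1)) · Σ_k (x_{k,i} - mean_i) · (x_{k,j} - mean_j), divisor n-1 = 3:
  S[A,A] = ((3.5)·(3.5) + (-1.5)·(-1.5) + (-0.5)·(-0.5) + (-1.5)·(-1.5)) / 3 = 17/3 = 5.6667
  S[A,B] = ((3.5)·(0.5) + (-1.5)·(-1.5) + (-0.5)·(0.5) + (-1.5)·(0.5)) / 3 = 3/3 = 1
  S[B,B] = ((0.5)·(0.5) + (-1.5)·(-1.5) + (0.5)·(0.5) + (0.5)·(0.5)) / 3 = 3/3 = 1
  S = [[5.6667, 1],
 [1, 1]].

Step 3 — invert S. det(S) = 5.6667·1 - (1)² = 4.6667.
  S^{-1} = (1/det) · [[d, -b], [-b, a]] = [[0.2143, -0.2143],
 [-0.2143, 1.2143]].

Step 4 — quadratic form (x̄ - mu_0)^T · S^{-1} · (x̄ - mu_0):
  S^{-1} · (x̄ - mu_0) = (-0.6429, -0.8571),
  (x̄ - mu_0)^T · [...] = (-4.5)·(-0.6429) + (-1.5)·(-0.8571) = 4.1786.

Step 5 — scale by n: T² = 4 · 4.1786 = 16.7143.

T² ≈ 16.7143


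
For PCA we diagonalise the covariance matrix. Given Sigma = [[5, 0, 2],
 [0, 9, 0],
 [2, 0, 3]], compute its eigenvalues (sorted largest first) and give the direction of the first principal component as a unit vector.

Step 1 — characteristic polynomial p(λ) = det(λI - Sigma) = λ³ - tr·λ² + c_1·λ - det, where tr = trace, c_1 = sum of the principal 2×2 minors, det = det(Sigma):
  tr = 5 + 9 + 3 = 17,
  c_1 = (5·9 - (0)²) + (5·3 - (2)²) + (9·3 - (0)²) = 45 + 11 + 27 = 83,
  det = 5·(9·3 - (0)²) - (0)·((0)·3 - (0)·(2)) + (2)·((0)·(0) - 9·(2)) = 5·(27) - (0)·(0) + (2)·(-18) = 99.
  So p(λ) = λ³ - 17λ² + 83λ - 99.
Step 2 — look for an integer root (rational root theorem: any rational root is an integer divisor of 99). Testing λ = 9:
  p(9) = 729 - 1377 + 747 - 99 = 0  ✓
  Dividing out (λ - 9): p(λ) = (λ - 9)(λ² - 8λ + 11).
Step 3 — remaining eigenvalues from the quadratic λ² - 8λ + 11 = 0:
  Δ = 8² - 4·11 = 64 - 44 = 20,  λ = (8 ± √20)/2 = (8 ± 4.4721)/2 ≈ 6.2361 or 1.7639.
  Sorted: λ_1 = 9,  λ_2 = 6.2361,  λ_3 = 1.7639  (check: sum = 17 = tr ✓).

Step 4 — unit eigenvector for λ_1 = 9: v spans the null space of (Sigma - λ_1 I), whose rows are
  r_1 = (-4, 0, 2),  r_2 = (0, 0, 0),  r_3 = (2, 0, -6).
  v is orthogonal to every row, so take v ∝ r_1 × r_3 = ((0)·(-6) - (2)·(0), (2)·(2) - (-4)·(-6), (-4)·(0) - (0)·(2)) = (0, -20, 0).
  Rescale (divide by 20; multiply by -1 so the first nonzero entry is positive): u = (0, 1, 0).
  ||u|| = √((0)² + (1)² + (0)²) = √(1) = 1,  v_1 = u/||u|| ≈ (0, 1, 0) (||v_1|| = 1).

λ_1 = 9,  λ_2 = 6.2361,  λ_3 = 1.7639;  v_1 ≈ (0, 1, 0)


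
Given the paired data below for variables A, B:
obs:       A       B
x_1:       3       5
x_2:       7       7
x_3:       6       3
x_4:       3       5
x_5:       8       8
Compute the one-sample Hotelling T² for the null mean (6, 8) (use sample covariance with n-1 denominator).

Step 1 — sample mean vector:
  mean(A) = (3 + 7 + 6 + 3 + 8) / 5 = 27/5 = 5.4
  mean(B) = (5 + 7 + 3 + 5 + 8) / 5 = 28/5 = 5.6
  x̄ = (5.4, 5.6),  deviation x̄ - mu_0 = (5.4, 5.6) - (6, 8) = (-0.6, -2.4).

Step 2 — sample covariance matrix, S[i,j] = (1/(n-1)) · Σ_k (x_{k,i} - mean_i) · (x_{k,j} - mean_j), divisor n-1 = 4:
  S[A,A] = ((-2.4)·(-2.4) + (1.6)·(1.6) + (0.6)·(0.6) + (-2.4)·(-2.4) + (2.6)·(2.6)) / 4 = 21.2/4 = 5.3
  S[A,B] = ((-2.4)·(-0.6) + (1.6)·(1.4) + (0.6)·(-2.6) + (-2.4)·(-0.6) + (2.6)·(2.4)) / 4 = 9.8/4 = 2.45
  S[B,B] = ((-0.6)·(-0.6) + (1.4)·(1.4) + (-2.6)·(-2.6) + (-0.6)·(-0.6) + (2.4)·(2.4)) / 4 = 15.2/4 = 3.8
  S = [[5.3, 2.45],
 [2.45, 3.8]].

Step 3 — invert S. det(S) = 5.3·3.8 - (2.45)² = 14.1375.
  S^{-1} = (1/det) · [[d, -b], [-b, a]] = [[0.2688, -0.1733],
 [-0.1733, 0.3749]].

Step 4 — quadratic form (x̄ - mu_0)^T · S^{-1} · (x̄ - mu_0):
  S^{-1} · (x̄ - mu_0) = (0.2546, -0.7958),
  (x̄ - mu_0)^T · [...] = (-0.6)·(0.2546) + (-2.4)·(-0.7958) = 1.757.

Step 5 — scale by n: T² = 5 · 1.757 = 8.7851.

T² ≈ 8.7851


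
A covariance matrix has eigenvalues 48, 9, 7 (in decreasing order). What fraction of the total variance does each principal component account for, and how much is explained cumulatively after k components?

Step 1 — total variance = trace(Sigma) = Σ λ_i = 48 + 9 + 7 = 64.

Step 2 — fraction explained by component i = λ_i / Σ λ:
  PC1: 48/64 = 0.75
  PC2: 9/64 = 0.1406
  PC3: 7/64 = 0.1094

Step 3 — cumulative fraction after k components = (λ_1 + ... + λ_k) / Σ λ:
  k = 1: 48/64 = 0.75
  k = 2: (48 + 9)/64 = 57/64 = 0.8906
  k = 3: (48 + 9 + 7)/64 = 64/64 = 1

Summary (fraction, with percent):

explained: PC1 0.75 (75%), PC2 0.1406 (14.06%), PC3 0.1094 (10.94%);  cumulative: 0.75, 0.8906, 1


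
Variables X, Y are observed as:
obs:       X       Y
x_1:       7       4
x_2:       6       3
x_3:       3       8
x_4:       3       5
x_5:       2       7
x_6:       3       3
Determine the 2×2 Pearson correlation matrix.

Step 1 — column means:
  mean(X) = (7 + 6 + 3 + 3 + 2 + 3) / 6 = 24/6 = 4
  mean(Y) = (4 + 3 + 8 + 5 + 7 + 3) / 6 = 30/6 = 5

Step 2 — sample variances and covariances s[i,j] = (1/(n-1)) · Σ_k (x_{k,i} - mean_i) · (x_{k,j} - mean_j), with n-1 = 5:
  s[X,X] = ((3)·(3) + (2)·(2) + (-1)·(-1) + (-1)·(-1) + (-2)·(-2) + (-1)·(-1)) / 5 = 20/5 = 4
  s[X,Y] = ((3)·(-1) + (2)·(-2) + (-1)·(3) + (-1)·(0) + (-2)·(2) + (-1)·(-2)) / 5 = -12/5 = -2.4
  s[Y,Y] = ((-1)·(-1) + (-2)·(-2) + (3)·(3) + (0)·(0) + (2)·(2) + (-2)·(-2)) / 5 = 22/5 = 4.4
  Sample standard deviations s_i = √(s[i,i]):
  s(X) = √(4) = 2
  s(Y) = √(4.4) = 2.0976

Step 3 — r_{ij} = s_{ij} / (s_i · s_j):
  r[X,X] = 1 (diagonal).
  r[X,Y] = -2.4 / (2 · 2.0976) = -2.4 / 4.1952 = -0.5721
  r[Y,Y] = 1 (diagonal).

R is symmetric with unit diagonal. Assembling:

R = [[1, -0.5721],
 [-0.5721, 1]]


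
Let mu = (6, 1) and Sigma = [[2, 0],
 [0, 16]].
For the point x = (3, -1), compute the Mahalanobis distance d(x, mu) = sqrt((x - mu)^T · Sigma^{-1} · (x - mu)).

Step 1 — centre the observation: (x - mu) = (-3, -2).

Step 2 — invert Sigma. det(Sigma) = 2·16 - (0)² = 32.
  Sigma^{-1} = (1/det) · [[d, -b], [-b, a]] = [[0.5, 0],
 [0, 0.0625]].

Step 3 — form the quadratic (x - mu)^T · Sigma^{-1} · (x - mu):
  Sigma^{-1} · (x - mu) = (-1.5, -0.125).
  (x - mu)^T · [Sigma^{-1} · (x - mu)] = (-3)·(-1.5) + (-2)·(-0.125) = 4.75.

Step 4 — take square root: d = √(4.75) ≈ 2.1794.

d(x, mu) = √(4.75) ≈ 2.1794


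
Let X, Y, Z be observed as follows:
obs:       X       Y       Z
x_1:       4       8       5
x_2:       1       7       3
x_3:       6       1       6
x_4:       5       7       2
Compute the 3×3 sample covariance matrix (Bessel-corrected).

Step 1 — column means:
  mean(X) = (4 + 1 + 6 + 5) / 4 = 16/4 = 4
  mean(Y) = (8 + 7 + 1 + 7) / 4 = 23/4 = 5.75
  mean(Z) = (5 + 3 + 6 + 2) / 4 = 16/4 = 4

Step 2 — sample covariance S[i,j] = (1/(n-1)) · Σ_k (x_{k,i} - mean_i) · (x_{k,j} - mean_j), with n-1 = 3.
  S[X,X] = ((0)·(0) + (-3)·(-3) + (2)·(2) + (1)·(1)) / 3 = 14/3 = 4.6667
  S[X,Y] = ((0)·(2.25) + (-3)·(1.25) + (2)·(-4.75) + (1)·(1.25)) / 3 = -12/3 = -4
  S[X,Z] = ((0)·(1) + (-3)·(-1) + (2)·(2) + (1)·(-2)) / 3 = 5/3 = 1.6667
  S[Y,Y] = ((2.25)·(2.25) + (1.25)·(1.25) + (-4.75)·(-4.75) + (1.25)·(1.25)) / 3 = 30.75/3 = 10.25
  S[Y,Z] = ((2.25)·(1) + (1.25)·(-1) + (-4.75)·(2) + (1.25)·(-2)) / 3 = -11/3 = -3.6667
  S[Z,Z] = ((1)·(1) + (-1)·(-1) + (2)·(2) + (-2)·(-2)) / 3 = 10/3 = 3.3333

S is symmetric (S[j,i] = S[i,j]). Assembling:

S = [[4.6667, -4, 1.6667],
 [-4, 10.25, -3.6667],
 [1.6667, -3.6667, 3.3333]]


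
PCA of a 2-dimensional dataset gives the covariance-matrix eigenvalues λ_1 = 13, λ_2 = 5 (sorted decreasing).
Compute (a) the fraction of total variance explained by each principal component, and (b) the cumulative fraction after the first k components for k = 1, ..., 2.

Step 1 — total variance = trace(Sigma) = Σ λ_i = 13 + 5 = 18.

Step 2 — fraction explained by component i = λ_i / Σ λ:
  PC1: 13/18 = 0.7222
  PC2: 5/18 = 0.2778

Step 3 — cumulative fraction after k components = (λ_1 + ... + λ_k) / Σ λ:
  k = 1: 13/18 = 0.7222
  k = 2: (13 + 5)/18 = 18/18 = 1

Summary (fraction, with percent):

explained: PC1 0.7222 (72.22%), PC2 0.2778 (27.78%);  cumulative: 0.7222, 1


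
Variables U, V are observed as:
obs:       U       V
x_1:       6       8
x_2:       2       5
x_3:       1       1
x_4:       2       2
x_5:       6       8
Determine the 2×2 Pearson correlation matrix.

Step 1 — column means:
  mean(U) = (6 + 2 + 1 + 2 + 6) / 5 = 17/5 = 3.4
  mean(V) = (8 + 5 + 1 + 2 + 8) / 5 = 24/5 = 4.8

Step 2 — sample variances and covariances s[i,j] = (1/(n-1)) · Σ_k (x_{k,i} - mean_i) · (x_{k,j} - mean_j), with n-1 = 4:
  s[U,U] = ((2.6)·(2.6) + (-1.4)·(-1.4) + (-2.4)·(-2.4) + (-1.4)·(-1.4) + (2.6)·(2.6)) / 4 = 23.2/4 = 5.8
  s[U,V] = ((2.6)·(3.2) + (-1.4)·(0.2) + (-2.4)·(-3.8) + (-1.4)·(-2.8) + (2.6)·(3.2)) / 4 = 29.4/4 = 7.35
  s[V,V] = ((3.2)·(3.2) + (0.2)·(0.2) + (-3.8)·(-3.8) + (-2.8)·(-2.8) + (3.2)·(3.2)) / 4 = 42.8/4 = 10.7
  Sample standard deviations s_i = √(s[i,i]):
  s(U) = √(5.8) = 2.4083
  s(V) = √(10.7) = 3.2711

Step 3 — r_{ij} = s_{ij} / (s_i · s_j):
  r[U,U] = 1 (diagonal).
  r[U,V] = 7.35 / (2.4083 · 3.2711) = 7.35 / 7.8778 = 0.933
  r[V,V] = 1 (diagonal).

R is symmetric with unit diagonal. Assembling:

R = [[1, 0.933],
 [0.933, 1]]


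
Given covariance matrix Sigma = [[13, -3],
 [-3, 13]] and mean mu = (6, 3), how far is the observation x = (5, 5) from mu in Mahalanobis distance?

Step 1 — centre the observation: (x - mu) = (-1, 2).

Step 2 — invert Sigma. det(Sigma) = 13·13 - (-3)² = 160.
  Sigma^{-1} = (1/det) · [[d, -b], [-b, a]] = [[0.0812, 0.0188],
 [0.0188, 0.0812]].

Step 3 — form the quadratic (x - mu)^T · Sigma^{-1} · (x - mu):
  Sigma^{-1} · (x - mu) = (-0.0438, 0.1438).
  (x - mu)^T · [Sigma^{-1} · (x - mu)] = (-1)·(-0.0438) + (2)·(0.1438) = 0.3312.

Step 4 — take square root: d = √(0.3312) ≈ 0.5755.

d(x, mu) = √(0.3312) ≈ 0.5755


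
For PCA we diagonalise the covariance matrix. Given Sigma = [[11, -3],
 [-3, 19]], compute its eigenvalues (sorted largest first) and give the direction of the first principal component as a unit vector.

Step 1 — characteristic polynomial of 2×2 Sigma:
  det(Sigma - λI) = λ² - trace · λ + det = 0.
  trace = 11 + 19 = 30, det = 11·19 - (-3)² = 200.
Step 2 — discriminant:
  Δ = trace² - 4·det = 900 - 800 = 100.
Step 3 — eigenvalues:
  λ = (trace ± √Δ)/2 = (30 ± 10)/2,
  λ_1 = 20,  λ_2 = 10.

Step 4 — unit eigenvector for λ_1: solve (Sigma - λ_1 I)v = 0. First row:
  (11 - 20)·v_x + (-3)·v_y = 0, i.e. (-9)·v_x + (-3)·v_y = 0,
  so v ∝ (b, λ_1 - a) = (-3, 9); multiply by -1 so the first entry is positive: u = (3, -9).
  ||u|| = √((3)² + (-9)²) = √(90) ≈ 9.4868,
  v_1 = u/||u|| ≈ (0.3162, -0.9487) (||v_1|| = 1).

λ_1 = 20,  λ_2 = 10;  v_1 ≈ (0.3162, -0.9487)


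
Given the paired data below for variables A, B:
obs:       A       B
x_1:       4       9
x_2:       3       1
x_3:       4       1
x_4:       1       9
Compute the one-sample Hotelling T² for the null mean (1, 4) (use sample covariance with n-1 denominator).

Step 1 — sample mean vector:
  mean(A) = (4 + 3 + 4 + 1) / 4 = 12/4 = 3
  mean(B) = (9 + 1 + 1 + 9) / 4 = 20/4 = 5
  x̄ = (3, 5),  deviation x̄ - mu_0 = (3, 5) - (1, 4) = (2, 1).

Step 2 — sample covariance matrix, S[i,j] = (1/(n-1)) · Σ_k (x_{k,i} - mean_i) · (x_{k,j} - mean_j), divisor n-1 = 3:
  S[A,A] = ((1)·(1) + (0)·(0) + (1)·(1) + (-2)·(-2)) / 3 = 6/3 = 2
  S[A,B] = ((1)·(4) + (0)·(-4) + (1)·(-4) + (-2)·(4)) / 3 = -8/3 = -2.6667
  S[B,B] = ((4)·(4) + (-4)·(-4) + (-4)·(-4) + (4)·(4)) / 3 = 64/3 = 21.3333
  S = [[2, -2.6667],
 [-2.6667, 21.3333]].

Step 3 — invert S. det(S) = 2·21.3333 - (-2.6667)² = 35.5556.
  S^{-1} = (1/det) · [[d, -b], [-b, a]] = [[0.6, 0.075],
 [0.075, 0.0563]].

Step 4 — quadratic form (x̄ - mu_0)^T · S^{-1} · (x̄ - mu_0):
  S^{-1} · (x̄ - mu_0) = (1.275, 0.2063),
  (x̄ - mu_0)^T · [...] = (2)·(1.275) + (1)·(0.2063) = 2.7563.

Step 5 — scale by n: T² = 4 · 2.7563 = 11.025.

T² ≈ 11.025


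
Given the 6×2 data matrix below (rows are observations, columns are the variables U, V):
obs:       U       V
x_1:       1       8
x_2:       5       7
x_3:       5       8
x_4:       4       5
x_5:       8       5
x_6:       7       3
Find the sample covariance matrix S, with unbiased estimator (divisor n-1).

Step 1 — column means:
  mean(U) = (1 + 5 + 5 + 4 + 8 + 7) / 6 = 30/6 = 5
  mean(V) = (8 + 7 + 8 + 5 + 5 + 3) / 6 = 36/6 = 6

Step 2 — sample covariance S[i,j] = (1/(n-1)) · Σ_k (x_{k,i} - mean_i) · (x_{k,j} - mean_j), with n-1 = 5.
  S[U,U] = ((-4)·(-4) + (0)·(0) + (0)·(0) + (-1)·(-1) + (3)·(3) + (2)·(2)) / 5 = 30/5 = 6
  S[U,V] = ((-4)·(2) + (0)·(1) + (0)·(2) + (-1)·(-1) + (3)·(-1) + (2)·(-3)) / 5 = -16/5 = -3.2
  S[V,V] = ((2)·(2) + (1)·(1) + (2)·(2) + (-1)·(-1) + (-1)·(-1) + (-3)·(-3)) / 5 = 20/5 = 4

S is symmetric (S[j,i] = S[i,j]). Assembling:

S = [[6, -3.2],
 [-3.2, 4]]


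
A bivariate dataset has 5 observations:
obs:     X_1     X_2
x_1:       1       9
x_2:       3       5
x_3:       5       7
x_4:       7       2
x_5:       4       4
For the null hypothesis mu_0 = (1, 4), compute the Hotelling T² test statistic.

Step 1 — sample mean vector:
  mean(X_1) = (1 + 3 + 5 + 7 + 4) / 5 = 20/5 = 4
  mean(X_2) = (9 + 5 + 7 + 2 + 4) / 5 = 27/5 = 5.4
  x̄ = (4, 5.4),  deviation x̄ - mu_0 = (4, 5.4) - (1, 4) = (3, 1.4).

Step 2 — sample covariance matrix, S[i,j] = (1/(n-1)) · Σ_k (x_{k,i} - mean_i) · (x_{k,j} - mean_j), divisor n-1 = 4:
  S[X_1,X_1] = ((-3)·(-3) + (-1)·(-1) + (1)·(1) + (3)·(3) + (0)·(0)) / 4 = 20/4 = 5
  S[X_1,X_2] = ((-3)·(3.6) + (-1)·(-0.4) + (1)·(1.6) + (3)·(-3.4) + (0)·(-1.4)) / 4 = -19/4 = -4.75
  S[X_2,X_2] = ((3.6)·(3.6) + (-0.4)·(-0.4) + (1.6)·(1.6) + (-3.4)·(-3.4) + (-1.4)·(-1.4)) / 4 = 29.2/4 = 7.3
  S = [[5, -4.75],
 [-4.75, 7.3]].

Step 3 — invert S. det(S) = 5·7.3 - (-4.75)² = 13.9375.
  S^{-1} = (1/det) · [[d, -b], [-b, a]] = [[0.5238, 0.3408],
 [0.3408, 0.3587]].

Step 4 — quadratic form (x̄ - mu_0)^T · S^{-1} · (x̄ - mu_0):
  S^{-1} · (x̄ - mu_0) = (2.0484, 1.5247),
  (x̄ - mu_0)^T · [...] = (3)·(2.0484) + (1.4)·(1.5247) = 8.2798.

Step 5 — scale by n: T² = 5 · 8.2798 = 41.3991.

T² ≈ 41.3991


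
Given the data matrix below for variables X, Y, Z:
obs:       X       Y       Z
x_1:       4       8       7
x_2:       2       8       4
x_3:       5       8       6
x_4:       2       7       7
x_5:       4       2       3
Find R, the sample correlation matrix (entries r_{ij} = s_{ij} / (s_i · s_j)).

Step 1 — column means:
  mean(X) = (4 + 2 + 5 + 2 + 4) / 5 = 17/5 = 3.4
  mean(Y) = (8 + 8 + 8 + 7 + 2) / 5 = 33/5 = 6.6
  mean(Z) = (7 + 4 + 6 + 7 + 3) / 5 = 27/5 = 5.4

Step 2 — sample variances and covariances s[i,j] = (1/(n-1)) · Σ_k (x_{k,i} - mean_i) · (x_{k,j} - mean_j), with n-1 = 4:
  s[X,X] = ((0.6)·(0.6) + (-1.4)·(-1.4) + (1.6)·(1.6) + (-1.4)·(-1.4) + (0.6)·(0.6)) / 4 = 7.2/4 = 1.8
  s[X,Y] = ((0.6)·(1.4) + (-1.4)·(1.4) + (1.6)·(1.4) + (-1.4)·(0.4) + (0.6)·(-4.6)) / 4 = -2.2/4 = -0.55
  s[X,Z] = ((0.6)·(1.6) + (-1.4)·(-1.4) + (1.6)·(0.6) + (-1.4)·(1.6) + (0.6)·(-2.4)) / 4 = 0.2/4 = 0.05
  s[Y,Y] = ((1.4)·(1.4) + (1.4)·(1.4) + (1.4)·(1.4) + (0.4)·(0.4) + (-4.6)·(-4.6)) / 4 = 27.2/4 = 6.8
  s[Y,Z] = ((1.4)·(1.6) + (1.4)·(-1.4) + (1.4)·(0.6) + (0.4)·(1.6) + (-4.6)·(-2.4)) / 4 = 12.8/4 = 3.2
  s[Z,Z] = ((1.6)·(1.6) + (-1.4)·(-1.4) + (0.6)·(0.6) + (1.6)·(1.6) + (-2.4)·(-2.4)) / 4 = 13.2/4 = 3.3
  Sample standard deviations s_i = √(s[i,i]):
  s(X) = √(1.8) = 1.3416
  s(Y) = √(6.8) = 2.6077
  s(Z) = √(3.3) = 1.8166

Step 3 — r_{ij} = s_{ij} / (s_i · s_j):
  r[X,X] = 1 (diagonal).
  r[X,Y] = -0.55 / (1.3416 · 2.6077) = -0.55 / 3.4986 = -0.1572
  r[X,Z] = 0.05 / (1.3416 · 1.8166) = 0.05 / 2.4372 = 0.0205
  r[Y,Y] = 1 (diagonal).
  r[Y,Z] = 3.2 / (2.6077 · 1.8166) = 3.2 / 4.7371 = 0.6755
  r[Z,Z] = 1 (diagonal).

R is symmetric with unit diagonal. Assembling:

R = [[1, -0.1572, 0.0205],
 [-0.1572, 1, 0.6755],
 [0.0205, 0.6755, 1]]


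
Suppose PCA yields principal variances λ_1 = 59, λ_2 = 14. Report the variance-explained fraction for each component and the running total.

Step 1 — total variance = trace(Sigma) = Σ λ_i = 59 + 14 = 73.

Step 2 — fraction explained by component i = λ_i / Σ λ:
  PC1: 59/73 = 0.8082
  PC2: 14/73 = 0.1918

Step 3 — cumulative fraction after k components = (λ_1 + ... + λ_k) / Σ λ:
  k = 1: 59/73 = 0.8082
  k = 2: (59 + 14)/73 = 73/73 = 1

Summary (fraction, with percent):

explained: PC1 0.8082 (80.82%), PC2 0.1918 (19.18%);  cumulative: 0.8082, 1


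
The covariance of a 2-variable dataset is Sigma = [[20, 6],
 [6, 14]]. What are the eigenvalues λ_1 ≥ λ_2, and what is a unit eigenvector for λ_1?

Step 1 — characteristic polynomial of 2×2 Sigma:
  det(Sigma - λI) = λ² - trace · λ + det = 0.
  trace = 20 + 14 = 34, det = 20·14 - (6)² = 244.
Step 2 — discriminant:
  Δ = trace² - 4·det = 1156 - 976 = 180.
Step 3 — eigenvalues:
  λ = (trace ± √Δ)/2 = (34 ± 13.4164)/2,
  λ_1 = 23.7082,  λ_2 = 10.2918.

Step 4 — unit eigenvector for λ_1: solve (Sigma - λ_1 I)v = 0. First row:
  (20 - 23.7082)·v_x + (6)·v_y = 0, i.e. (-3.7082)·v_x + (6)·v_y = 0,
  so v ∝ (b, λ_1 - a) = (6, 3.7082) = u.
  ||u|| = √((6)² + (3.7082)²) = √(49.7508) ≈ 7.0534,
  v_1 = u/||u|| ≈ (0.8507, 0.5257) (||v_1|| = 1).

λ_1 = 23.7082,  λ_2 = 10.2918;  v_1 ≈ (0.8507, 0.5257)


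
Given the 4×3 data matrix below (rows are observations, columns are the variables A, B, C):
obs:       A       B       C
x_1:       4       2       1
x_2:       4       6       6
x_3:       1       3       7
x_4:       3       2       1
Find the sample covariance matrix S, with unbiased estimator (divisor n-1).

Step 1 — column means:
  mean(A) = (4 + 4 + 1 + 3) / 4 = 12/4 = 3
  mean(B) = (2 + 6 + 3 + 2) / 4 = 13/4 = 3.25
  mean(C) = (1 + 6 + 7 + 1) / 4 = 15/4 = 3.75

Step 2 — sample covariance S[i,j] = (1/(n-1)) · Σ_k (x_{k,i} - mean_i) · (x_{k,j} - mean_j), with n-1 = 3.
  S[A,A] = ((1)·(1) + (1)·(1) + (-2)·(-2) + (0)·(0)) / 3 = 6/3 = 2
  S[A,B] = ((1)·(-1.25) + (1)·(2.75) + (-2)·(-0.25) + (0)·(-1.25)) / 3 = 2/3 = 0.6667
  S[A,C] = ((1)·(-2.75) + (1)·(2.25) + (-2)·(3.25) + (0)·(-2.75)) / 3 = -7/3 = -2.3333
  S[B,B] = ((-1.25)·(-1.25) + (2.75)·(2.75) + (-0.25)·(-0.25) + (-1.25)·(-1.25)) / 3 = 10.75/3 = 3.5833
  S[B,C] = ((-1.25)·(-2.75) + (2.75)·(2.25) + (-0.25)·(3.25) + (-1.25)·(-2.75)) / 3 = 12.25/3 = 4.0833
  S[C,C] = ((-2.75)·(-2.75) + (2.25)·(2.25) + (3.25)·(3.25) + (-2.75)·(-2.75)) / 3 = 30.75/3 = 10.25

S is symmetric (S[j,i] = S[i,j]). Assembling:

S = [[2, 0.6667, -2.3333],
 [0.6667, 3.5833, 4.0833],
 [-2.3333, 4.0833, 10.25]]
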